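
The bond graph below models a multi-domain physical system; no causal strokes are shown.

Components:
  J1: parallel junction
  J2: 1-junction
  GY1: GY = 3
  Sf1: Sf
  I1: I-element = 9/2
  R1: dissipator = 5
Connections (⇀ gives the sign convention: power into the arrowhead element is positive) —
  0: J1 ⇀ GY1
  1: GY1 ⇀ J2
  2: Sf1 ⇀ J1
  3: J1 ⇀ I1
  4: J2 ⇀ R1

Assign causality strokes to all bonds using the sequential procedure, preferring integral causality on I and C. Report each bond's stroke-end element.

β2 |Sf1  (Sf1 fixes flow; stroke at Sf1)
β3 |I1  (I1 integral (f out))
β0 |J1  (only one effort-in slot at J1)
β1 |J2  (GY1 both-in/both-out from 0)
β4 |R1  (J2: last free bond brings flow in)

β0 →J1
β1 →J2
β2 →Sf1
β3 →I1
β4 →R1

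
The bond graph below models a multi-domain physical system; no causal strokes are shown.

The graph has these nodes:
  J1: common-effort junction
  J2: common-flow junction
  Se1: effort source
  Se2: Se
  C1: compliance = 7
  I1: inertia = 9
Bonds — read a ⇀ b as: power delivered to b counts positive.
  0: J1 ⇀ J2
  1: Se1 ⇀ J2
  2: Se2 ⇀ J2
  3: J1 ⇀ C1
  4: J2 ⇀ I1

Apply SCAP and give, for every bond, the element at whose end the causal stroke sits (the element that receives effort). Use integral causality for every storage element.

bond 1 |J2  (Se1: effort source, stroke at far end)
bond 2 |J2  (Se2 (Se) sets effort on bond)
bond 3 |J1  (C1 integral (e out))
bond 0 |J2  (common-e at J1 fixed by 3)
bond 4 |I1  (J2 needs exactly one f-in)

β0 →J2
β1 →J2
β2 →J2
β3 →J1
β4 →I1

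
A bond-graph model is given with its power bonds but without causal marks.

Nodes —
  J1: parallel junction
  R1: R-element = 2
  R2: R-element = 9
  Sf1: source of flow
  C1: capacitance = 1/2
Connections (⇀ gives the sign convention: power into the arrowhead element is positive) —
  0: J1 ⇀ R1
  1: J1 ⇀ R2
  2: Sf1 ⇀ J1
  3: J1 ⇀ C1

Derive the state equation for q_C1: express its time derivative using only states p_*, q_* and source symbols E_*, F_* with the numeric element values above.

dq_C1/dt = F_Sf1 - 11*q_C1/9

bond 2 →Sf1  (source Sf1 imposes f)
bond 3 →J1  (C1: C, integral causality)
bond 0 →R1  (0-jn J1 has e-setter on 3)
bond 1 →R2  (J1 effort already set via bond 3)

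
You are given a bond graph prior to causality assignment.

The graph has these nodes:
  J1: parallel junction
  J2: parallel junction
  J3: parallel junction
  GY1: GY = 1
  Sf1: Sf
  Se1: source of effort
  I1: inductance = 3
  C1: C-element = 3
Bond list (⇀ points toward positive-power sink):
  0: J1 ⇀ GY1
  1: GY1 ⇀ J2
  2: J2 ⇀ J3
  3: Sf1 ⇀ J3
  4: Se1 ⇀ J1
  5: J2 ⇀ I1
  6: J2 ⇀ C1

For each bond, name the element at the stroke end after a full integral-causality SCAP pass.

β0 stroke→GY1
β1 stroke→GY1
β2 stroke→J3
β3 stroke→Sf1
β4 stroke→J1
β5 stroke→I1
β6 stroke→J2

#3 →Sf1  (Sf1 (Sf) sets flow on bond)
#4 →J1  (source Se1 imposes e)
#0 →GY1  (J1 effort already set via bond 4)
#2 →J3  (J3: last free bond brings effort in)
#1 →GY1  (GY1: gyrator matches bond 0)
#5 →I1  (I1 integral (f out))
#6 →J2  (J2 needs exactly one e-in)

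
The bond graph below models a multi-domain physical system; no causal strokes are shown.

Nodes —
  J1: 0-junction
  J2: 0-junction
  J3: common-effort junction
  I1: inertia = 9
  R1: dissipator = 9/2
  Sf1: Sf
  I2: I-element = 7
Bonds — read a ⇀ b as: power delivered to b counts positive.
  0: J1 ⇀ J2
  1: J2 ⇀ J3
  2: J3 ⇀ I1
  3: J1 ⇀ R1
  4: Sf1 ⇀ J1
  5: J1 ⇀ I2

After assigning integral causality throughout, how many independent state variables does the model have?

bond 4 stroke→Sf1  (Sf1 fixes flow; stroke at Sf1)
bond 2 stroke→I1  (prefer integral on I1)
bond 1 stroke→J3  (J3: last free bond brings effort in)
bond 0 stroke→J2  (closing 0-jn rule on J2)
bond 5 stroke→I2  (I2 outputs flow p/I2)
bond 3 stroke→J1  (J1 needs exactly one e-in)

2  (I1, I2 all integral)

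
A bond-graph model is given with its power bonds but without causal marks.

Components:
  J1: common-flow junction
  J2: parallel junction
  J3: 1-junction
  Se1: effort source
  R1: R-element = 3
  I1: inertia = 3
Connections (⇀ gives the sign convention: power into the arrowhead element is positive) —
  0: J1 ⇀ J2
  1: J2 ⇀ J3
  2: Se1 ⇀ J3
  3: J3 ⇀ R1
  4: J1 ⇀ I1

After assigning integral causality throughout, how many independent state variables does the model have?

1  (I1 all integral)

#2 |J3  (Se1 (Se) sets effort on bond)
#4 |I1  (I1: I, integral causality)
#0 |J1  (J1 flow already set via bond 4)
#1 |J2  (only one effort-in slot at J2)
#3 |J3  (common-f at J3 fixed by 1)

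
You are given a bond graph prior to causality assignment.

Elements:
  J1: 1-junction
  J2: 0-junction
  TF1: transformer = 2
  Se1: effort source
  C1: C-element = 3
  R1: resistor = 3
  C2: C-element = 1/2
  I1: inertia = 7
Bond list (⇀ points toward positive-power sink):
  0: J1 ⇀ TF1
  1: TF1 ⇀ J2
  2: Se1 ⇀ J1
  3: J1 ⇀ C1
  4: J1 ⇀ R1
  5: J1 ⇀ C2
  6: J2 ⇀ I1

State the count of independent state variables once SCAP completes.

3  (C1, C2, I1 all integral)

bond 2 stroke→J1  (source Se1 imposes e)
bond 3 stroke→J1  (C1: C, integral causality)
bond 5 stroke→J1  (C2 integral (e out))
bond 6 stroke→I1  (I1 integral (f out))
bond 1 stroke→J2  (J2: last free bond brings effort in)
bond 0 stroke→TF1  (TF1: transformer flips bond 1)
bond 4 stroke→J1  (J1: bond 0 brought flow, rest push out)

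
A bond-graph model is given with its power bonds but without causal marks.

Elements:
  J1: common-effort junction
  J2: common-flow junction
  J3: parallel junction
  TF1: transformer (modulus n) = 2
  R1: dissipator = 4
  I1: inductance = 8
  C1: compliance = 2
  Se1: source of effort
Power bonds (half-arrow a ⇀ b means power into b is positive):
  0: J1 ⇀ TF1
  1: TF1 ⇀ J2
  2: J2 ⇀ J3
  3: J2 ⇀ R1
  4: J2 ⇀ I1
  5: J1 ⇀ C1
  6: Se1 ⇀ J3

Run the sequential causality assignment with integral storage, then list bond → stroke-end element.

b6 →J3  (Se1 (Se) sets effort on bond)
b2 →J2  (common-e at J3 fixed by 6)
b4 →I1  (I1 outputs flow p/I1)
b1 →J2  (common-f at J2 fixed by 4)
b3 →J2  (1-jn J2 has f-setter on 4)
b0 →TF1  (TF TF1: opposite of bond 1)
b5 →J1  (only one effort-in slot at J1)

bond 0 stroke at TF1
bond 1 stroke at J2
bond 2 stroke at J2
bond 3 stroke at J2
bond 4 stroke at I1
bond 5 stroke at J1
bond 6 stroke at J3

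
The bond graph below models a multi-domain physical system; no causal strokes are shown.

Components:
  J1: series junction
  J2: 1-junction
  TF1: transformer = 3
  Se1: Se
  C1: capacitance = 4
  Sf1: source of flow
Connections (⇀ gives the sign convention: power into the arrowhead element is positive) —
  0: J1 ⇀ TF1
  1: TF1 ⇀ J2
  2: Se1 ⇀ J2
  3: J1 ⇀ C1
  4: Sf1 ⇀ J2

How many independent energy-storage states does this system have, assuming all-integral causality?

#2 |J2  (Se1 fixes effort; stroke away)
#4 |Sf1  (Sf1 (Sf) sets flow on bond)
#1 |J2  (1-jn J2 has f-setter on 4)
#0 |TF1  (TF TF1: opposite of bond 1)
#3 |J1  (J1: bond 0 brought flow, rest push out)

1  (C1 all integral)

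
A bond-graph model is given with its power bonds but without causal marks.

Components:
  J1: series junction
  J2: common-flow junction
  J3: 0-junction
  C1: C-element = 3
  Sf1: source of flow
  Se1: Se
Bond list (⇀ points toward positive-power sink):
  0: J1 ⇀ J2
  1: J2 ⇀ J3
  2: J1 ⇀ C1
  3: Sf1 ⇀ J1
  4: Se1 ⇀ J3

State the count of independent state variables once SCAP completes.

β3 →Sf1  (Sf1 fixes flow; stroke at Sf1)
β4 →J3  (source Se1 imposes e)
β0 →J1  (common-f at J1 fixed by 3)
β2 →J1  (J1: bond 3 brought flow, rest push out)
β1 →J2  (1-jn J2 has f-setter on 0)

1  (C1 all integral)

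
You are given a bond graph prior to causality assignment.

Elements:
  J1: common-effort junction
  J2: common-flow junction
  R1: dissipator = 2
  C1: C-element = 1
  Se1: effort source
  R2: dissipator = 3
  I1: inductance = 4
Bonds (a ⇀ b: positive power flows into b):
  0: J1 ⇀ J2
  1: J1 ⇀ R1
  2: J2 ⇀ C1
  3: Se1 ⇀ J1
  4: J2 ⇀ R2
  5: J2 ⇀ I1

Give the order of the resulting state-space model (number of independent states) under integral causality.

2  (C1, I1 all integral)

b3 →J1  (source Se1 imposes e)
b0 →J2  (common-e at J1 fixed by 3)
b1 →R1  (J1: bond 3 brought effort, rest push out)
b2 →J2  (C1: C, integral causality)
b5 →I1  (I1: I, integral causality)
b4 →J2  (common-f at J2 fixed by 5)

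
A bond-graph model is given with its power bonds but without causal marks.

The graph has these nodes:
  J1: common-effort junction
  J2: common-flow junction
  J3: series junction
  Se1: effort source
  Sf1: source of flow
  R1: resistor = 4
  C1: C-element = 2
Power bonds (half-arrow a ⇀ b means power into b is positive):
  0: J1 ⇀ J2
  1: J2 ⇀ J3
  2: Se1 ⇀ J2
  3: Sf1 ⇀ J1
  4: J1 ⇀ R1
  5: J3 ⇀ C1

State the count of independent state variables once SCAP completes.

1  (C1 all integral)

β2 →J2  (Se1 (Se) sets effort on bond)
β3 →Sf1  (Sf1: flow source, stroke at near end)
β5 →J3  (prefer integral on C1)
β1 →J2  (J3: last free bond brings flow in)
β0 →J1  (only one flow-in slot at J2)
β4 →R1  (0-jn J1 has e-setter on 0)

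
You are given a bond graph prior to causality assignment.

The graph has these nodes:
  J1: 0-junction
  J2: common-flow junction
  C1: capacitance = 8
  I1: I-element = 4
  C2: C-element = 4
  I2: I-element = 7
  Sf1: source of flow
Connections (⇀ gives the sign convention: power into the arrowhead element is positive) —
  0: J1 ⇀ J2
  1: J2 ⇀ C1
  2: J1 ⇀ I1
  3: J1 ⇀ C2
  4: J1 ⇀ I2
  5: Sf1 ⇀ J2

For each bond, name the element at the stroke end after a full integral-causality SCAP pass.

β5 →Sf1  (Sf1 (Sf) sets flow on bond)
β0 →J2  (common-f at J2 fixed by 5)
β1 →J2  (J2 flow already set via bond 5)
β2 →I1  (prefer integral on I1)
β3 →J1  (C2 integral (e out))
β4 →I2  (J1 effort already set via bond 3)

bond 0 →J2
bond 1 →J2
bond 2 →I1
bond 3 →J1
bond 4 →I2
bond 5 →Sf1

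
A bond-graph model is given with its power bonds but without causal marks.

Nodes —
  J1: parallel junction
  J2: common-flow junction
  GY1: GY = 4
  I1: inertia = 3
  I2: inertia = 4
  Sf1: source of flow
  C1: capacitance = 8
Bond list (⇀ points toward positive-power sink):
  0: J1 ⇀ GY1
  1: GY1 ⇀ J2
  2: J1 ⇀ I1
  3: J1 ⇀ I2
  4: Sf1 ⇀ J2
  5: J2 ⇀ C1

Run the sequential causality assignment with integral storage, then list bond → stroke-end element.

bond 4 →Sf1  (Sf1 fixes flow; stroke at Sf1)
bond 1 →J2  (J2: bond 4 brought flow, rest push out)
bond 5 →J2  (J2 flow already set via bond 4)
bond 0 →J1  (GY1: gyrator matches bond 1)
bond 2 →I1  (J1 effort already set via bond 0)
bond 3 →I2  (common-e at J1 fixed by 0)

#0 →J1
#1 →J2
#2 →I1
#3 →I2
#4 →Sf1
#5 →J2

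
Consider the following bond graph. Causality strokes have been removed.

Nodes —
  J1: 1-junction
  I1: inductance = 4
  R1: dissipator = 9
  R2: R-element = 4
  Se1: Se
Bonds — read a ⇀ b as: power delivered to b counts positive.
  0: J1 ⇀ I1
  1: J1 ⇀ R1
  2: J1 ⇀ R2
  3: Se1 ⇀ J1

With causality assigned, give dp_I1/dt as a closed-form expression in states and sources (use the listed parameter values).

#3 |J1  (Se1: effort source, stroke at far end)
#0 |I1  (I1: I, integral causality)
#1 |J1  (J1 flow already set via bond 0)
#2 |J1  (J1 flow already set via bond 0)

dp_I1/dt = E_Se1 - 13*p_I1/4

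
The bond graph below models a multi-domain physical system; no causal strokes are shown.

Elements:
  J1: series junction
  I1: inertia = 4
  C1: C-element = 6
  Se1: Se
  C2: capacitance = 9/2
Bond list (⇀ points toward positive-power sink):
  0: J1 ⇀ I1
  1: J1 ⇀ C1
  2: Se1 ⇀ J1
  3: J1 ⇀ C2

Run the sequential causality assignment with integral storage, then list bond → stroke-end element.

#0 →I1
#1 →J1
#2 →J1
#3 →J1

bond 2 |J1  (Se1 (Se) sets effort on bond)
bond 0 |I1  (I1 outputs flow p/I1)
bond 1 |J1  (1-jn J1 has f-setter on 0)
bond 3 |J1  (J1: bond 0 brought flow, rest push out)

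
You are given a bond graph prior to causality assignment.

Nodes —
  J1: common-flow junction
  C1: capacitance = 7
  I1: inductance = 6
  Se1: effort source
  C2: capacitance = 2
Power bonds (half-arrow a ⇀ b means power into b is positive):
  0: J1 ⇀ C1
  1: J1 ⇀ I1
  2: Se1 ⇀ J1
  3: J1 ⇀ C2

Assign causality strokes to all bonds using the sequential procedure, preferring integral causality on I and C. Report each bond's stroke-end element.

bond 0 →J1
bond 1 →I1
bond 2 →J1
bond 3 →J1

β2 stroke→J1  (Se1: effort source, stroke at far end)
β0 stroke→J1  (C1 integral (e out))
β1 stroke→I1  (I1 integral (f out))
β3 stroke→J1  (1-jn J1 has f-setter on 1)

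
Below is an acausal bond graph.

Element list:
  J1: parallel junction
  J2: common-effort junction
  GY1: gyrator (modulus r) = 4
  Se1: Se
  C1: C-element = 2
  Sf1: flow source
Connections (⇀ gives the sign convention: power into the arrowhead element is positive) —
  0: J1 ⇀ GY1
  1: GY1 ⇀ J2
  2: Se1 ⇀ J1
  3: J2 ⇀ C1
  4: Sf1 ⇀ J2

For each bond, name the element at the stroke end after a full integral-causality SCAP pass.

#0 stroke→GY1
#1 stroke→GY1
#2 stroke→J1
#3 stroke→J2
#4 stroke→Sf1

b2 →J1  (source Se1 imposes e)
b4 →Sf1  (Sf1 fixes flow; stroke at Sf1)
b0 →GY1  (common-e at J1 fixed by 2)
b1 →GY1  (GY1: gyrator matches bond 0)
b3 →J2  (closing 0-jn rule on J2)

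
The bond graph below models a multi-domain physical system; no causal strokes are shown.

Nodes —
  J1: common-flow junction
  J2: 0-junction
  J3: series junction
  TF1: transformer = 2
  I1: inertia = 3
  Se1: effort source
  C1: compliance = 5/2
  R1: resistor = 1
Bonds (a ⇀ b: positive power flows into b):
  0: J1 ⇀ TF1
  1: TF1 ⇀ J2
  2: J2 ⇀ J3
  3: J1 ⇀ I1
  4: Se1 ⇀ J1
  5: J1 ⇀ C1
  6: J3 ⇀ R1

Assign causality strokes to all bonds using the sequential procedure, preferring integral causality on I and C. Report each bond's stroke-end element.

#4 →J1  (Se1 fixes effort; stroke away)
#3 →I1  (I1 outputs flow p/I1)
#0 →J1  (1-jn J1 has f-setter on 3)
#5 →J1  (J1 flow already set via bond 3)
#1 →TF1  (TF1: transformer flips bond 0)
#2 →J2  (closing 0-jn rule on J2)
#6 →J3  (J3: bond 2 brought flow, rest push out)

b0 stroke at J1
b1 stroke at TF1
b2 stroke at J2
b3 stroke at I1
b4 stroke at J1
b5 stroke at J1
b6 stroke at J3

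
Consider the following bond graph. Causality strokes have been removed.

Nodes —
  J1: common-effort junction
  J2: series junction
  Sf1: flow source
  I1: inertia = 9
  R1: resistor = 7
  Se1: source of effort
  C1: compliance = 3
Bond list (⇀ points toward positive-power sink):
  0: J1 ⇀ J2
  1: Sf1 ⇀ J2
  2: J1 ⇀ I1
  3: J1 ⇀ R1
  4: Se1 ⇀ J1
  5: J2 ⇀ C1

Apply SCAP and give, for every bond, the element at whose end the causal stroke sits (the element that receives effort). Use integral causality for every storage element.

b0 →J2
b1 →Sf1
b2 →I1
b3 →R1
b4 →J1
b5 →J2

bond 1 →Sf1  (source Sf1 imposes f)
bond 4 →J1  (Se1 fixes effort; stroke away)
bond 0 →J2  (0-jn J1 has e-setter on 4)
bond 2 →I1  (J1 effort already set via bond 4)
bond 3 →R1  (J1: bond 4 brought effort, rest push out)
bond 5 →J2  (J2 flow already set via bond 1)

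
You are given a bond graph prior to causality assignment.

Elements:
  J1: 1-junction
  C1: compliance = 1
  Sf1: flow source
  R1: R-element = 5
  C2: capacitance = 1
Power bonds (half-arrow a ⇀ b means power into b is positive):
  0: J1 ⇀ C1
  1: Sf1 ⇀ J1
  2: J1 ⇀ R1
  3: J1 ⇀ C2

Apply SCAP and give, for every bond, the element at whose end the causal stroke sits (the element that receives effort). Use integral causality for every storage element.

β1 |Sf1  (Sf1: flow source, stroke at near end)
β0 |J1  (J1 flow already set via bond 1)
β2 |J1  (1-jn J1 has f-setter on 1)
β3 |J1  (1-jn J1 has f-setter on 1)

β0 stroke→J1
β1 stroke→Sf1
β2 stroke→J1
β3 stroke→J1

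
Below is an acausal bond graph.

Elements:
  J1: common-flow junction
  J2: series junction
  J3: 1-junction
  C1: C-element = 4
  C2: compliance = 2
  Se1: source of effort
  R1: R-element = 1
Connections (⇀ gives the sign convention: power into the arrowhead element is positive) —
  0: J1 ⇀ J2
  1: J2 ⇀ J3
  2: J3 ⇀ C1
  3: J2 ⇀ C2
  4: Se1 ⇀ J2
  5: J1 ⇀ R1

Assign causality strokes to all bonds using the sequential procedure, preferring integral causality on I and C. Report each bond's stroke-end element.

bond 4 stroke at J2  (Se1 fixes effort; stroke away)
bond 2 stroke at J3  (C1 integral (e out))
bond 1 stroke at J2  (closing 1-jn rule on J3)
bond 3 stroke at J2  (C2: C, integral causality)
bond 0 stroke at J1  (J2: last free bond brings flow in)
bond 5 stroke at R1  (only one flow-in slot at J1)

bond 0 stroke→J1
bond 1 stroke→J2
bond 2 stroke→J3
bond 3 stroke→J2
bond 4 stroke→J2
bond 5 stroke→R1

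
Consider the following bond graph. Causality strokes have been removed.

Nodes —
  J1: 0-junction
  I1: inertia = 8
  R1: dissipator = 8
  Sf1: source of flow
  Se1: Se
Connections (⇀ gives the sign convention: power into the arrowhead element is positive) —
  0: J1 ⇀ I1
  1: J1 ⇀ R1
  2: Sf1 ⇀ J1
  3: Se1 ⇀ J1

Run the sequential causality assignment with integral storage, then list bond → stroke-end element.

#0 |I1
#1 |R1
#2 |Sf1
#3 |J1

b2 stroke at Sf1  (source Sf1 imposes f)
b3 stroke at J1  (Se1 (Se) sets effort on bond)
b0 stroke at I1  (J1 effort already set via bond 3)
b1 stroke at R1  (J1: bond 3 brought effort, rest push out)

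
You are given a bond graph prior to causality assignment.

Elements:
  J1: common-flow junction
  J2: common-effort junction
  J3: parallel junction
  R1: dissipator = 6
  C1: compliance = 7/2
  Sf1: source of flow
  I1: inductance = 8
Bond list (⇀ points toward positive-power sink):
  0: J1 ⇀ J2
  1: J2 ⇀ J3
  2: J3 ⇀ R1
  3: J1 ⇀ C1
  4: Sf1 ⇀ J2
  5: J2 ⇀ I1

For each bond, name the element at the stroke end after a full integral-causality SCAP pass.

#0 stroke→J2
#1 stroke→J3
#2 stroke→R1
#3 stroke→J1
#4 stroke→Sf1
#5 stroke→I1

b4 stroke→Sf1  (source Sf1 imposes f)
b3 stroke→J1  (C1: C, integral causality)
b0 stroke→J2  (only one flow-in slot at J1)
b1 stroke→J3  (J2 effort already set via bond 0)
b5 stroke→I1  (J2 effort already set via bond 0)
b2 stroke→R1  (common-e at J3 fixed by 1)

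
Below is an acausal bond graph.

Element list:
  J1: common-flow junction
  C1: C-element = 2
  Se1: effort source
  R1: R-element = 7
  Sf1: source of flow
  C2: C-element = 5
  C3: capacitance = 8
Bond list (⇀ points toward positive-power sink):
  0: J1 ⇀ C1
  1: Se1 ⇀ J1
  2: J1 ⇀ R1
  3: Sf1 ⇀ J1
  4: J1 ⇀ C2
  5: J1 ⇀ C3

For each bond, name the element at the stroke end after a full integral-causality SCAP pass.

bond 0 |J1
bond 1 |J1
bond 2 |J1
bond 3 |Sf1
bond 4 |J1
bond 5 |J1

b1 →J1  (Se1: effort source, stroke at far end)
b3 →Sf1  (Sf1 fixes flow; stroke at Sf1)
b0 →J1  (J1 flow already set via bond 3)
b2 →J1  (common-f at J1 fixed by 3)
b4 →J1  (common-f at J1 fixed by 3)
b5 →J1  (1-jn J1 has f-setter on 3)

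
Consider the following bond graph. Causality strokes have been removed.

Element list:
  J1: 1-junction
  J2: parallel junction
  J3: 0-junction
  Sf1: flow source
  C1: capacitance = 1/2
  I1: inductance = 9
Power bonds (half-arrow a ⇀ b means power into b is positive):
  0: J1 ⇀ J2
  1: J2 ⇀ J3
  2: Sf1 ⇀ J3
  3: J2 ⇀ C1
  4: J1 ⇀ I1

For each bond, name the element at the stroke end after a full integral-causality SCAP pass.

bond 0 stroke at J1
bond 1 stroke at J3
bond 2 stroke at Sf1
bond 3 stroke at J2
bond 4 stroke at I1

b2 stroke at Sf1  (Sf1 (Sf) sets flow on bond)
b1 stroke at J3  (J3: last free bond brings effort in)
b3 stroke at J2  (C1 integral (e out))
b0 stroke at J1  (J2: bond 3 brought effort, rest push out)
b4 stroke at I1  (closing 1-jn rule on J1)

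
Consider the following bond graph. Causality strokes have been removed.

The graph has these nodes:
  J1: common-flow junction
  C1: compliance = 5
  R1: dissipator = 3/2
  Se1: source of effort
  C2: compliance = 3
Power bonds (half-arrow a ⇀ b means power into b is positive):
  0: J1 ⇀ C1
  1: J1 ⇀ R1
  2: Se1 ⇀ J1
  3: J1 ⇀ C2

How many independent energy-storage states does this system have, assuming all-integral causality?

2  (C1, C2 all integral)

b2 stroke→J1  (Se1 (Se) sets effort on bond)
b0 stroke→J1  (C1: C, integral causality)
b3 stroke→J1  (C2: C, integral causality)
b1 stroke→R1  (closing 1-jn rule on J1)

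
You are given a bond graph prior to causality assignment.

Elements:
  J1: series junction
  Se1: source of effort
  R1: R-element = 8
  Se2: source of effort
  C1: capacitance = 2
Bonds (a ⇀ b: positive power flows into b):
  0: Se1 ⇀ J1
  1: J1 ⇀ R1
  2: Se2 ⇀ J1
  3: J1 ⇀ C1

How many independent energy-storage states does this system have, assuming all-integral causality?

1  (C1 all integral)

b0 stroke→J1  (Se1 (Se) sets effort on bond)
b2 stroke→J1  (Se2: effort source, stroke at far end)
b3 stroke→J1  (prefer integral on C1)
b1 stroke→R1  (J1: last free bond brings flow in)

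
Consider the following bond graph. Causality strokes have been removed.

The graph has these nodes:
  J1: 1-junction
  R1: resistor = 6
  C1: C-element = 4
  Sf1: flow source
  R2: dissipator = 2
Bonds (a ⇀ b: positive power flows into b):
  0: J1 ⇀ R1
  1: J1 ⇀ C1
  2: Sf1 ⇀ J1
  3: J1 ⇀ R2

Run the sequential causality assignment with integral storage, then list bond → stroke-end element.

b2 |Sf1  (source Sf1 imposes f)
b0 |J1  (J1 flow already set via bond 2)
b1 |J1  (J1 flow already set via bond 2)
b3 |J1  (common-f at J1 fixed by 2)

#0 →J1
#1 →J1
#2 →Sf1
#3 →J1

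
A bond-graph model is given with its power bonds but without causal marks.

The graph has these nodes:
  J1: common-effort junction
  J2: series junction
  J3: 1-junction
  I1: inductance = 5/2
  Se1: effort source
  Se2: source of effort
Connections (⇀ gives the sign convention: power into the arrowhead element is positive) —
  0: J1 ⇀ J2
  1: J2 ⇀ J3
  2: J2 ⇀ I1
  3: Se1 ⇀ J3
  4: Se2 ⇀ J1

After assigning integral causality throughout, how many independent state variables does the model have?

1  (I1 all integral)

β3 stroke at J3  (Se1: effort source, stroke at far end)
β4 stroke at J1  (Se2: effort source, stroke at far end)
β0 stroke at J2  (0-jn J1 has e-setter on 4)
β1 stroke at J2  (J3 needs exactly one f-in)
β2 stroke at I1  (J2: last free bond brings flow in)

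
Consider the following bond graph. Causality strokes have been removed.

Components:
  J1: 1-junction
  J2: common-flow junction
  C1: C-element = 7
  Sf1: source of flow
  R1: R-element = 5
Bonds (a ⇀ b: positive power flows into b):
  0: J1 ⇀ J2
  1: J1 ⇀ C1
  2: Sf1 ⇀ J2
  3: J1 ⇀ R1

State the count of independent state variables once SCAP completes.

1  (C1 all integral)

b2 stroke at Sf1  (Sf1 fixes flow; stroke at Sf1)
b0 stroke at J2  (common-f at J2 fixed by 2)
b1 stroke at J1  (J1 flow already set via bond 0)
b3 stroke at J1  (J1 flow already set via bond 0)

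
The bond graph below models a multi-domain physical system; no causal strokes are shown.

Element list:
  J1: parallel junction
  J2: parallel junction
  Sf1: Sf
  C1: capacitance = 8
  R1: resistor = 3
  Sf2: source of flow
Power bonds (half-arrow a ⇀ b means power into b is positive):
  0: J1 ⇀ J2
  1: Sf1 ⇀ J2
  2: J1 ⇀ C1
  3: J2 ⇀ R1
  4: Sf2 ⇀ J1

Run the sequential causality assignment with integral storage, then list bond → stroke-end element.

bond 1 stroke→Sf1  (Sf1 (Sf) sets flow on bond)
bond 4 stroke→Sf2  (source Sf2 imposes f)
bond 2 stroke→J1  (C1 integral (e out))
bond 0 stroke→J2  (J1 effort already set via bond 2)
bond 3 stroke→R1  (J2 effort already set via bond 0)

#0 stroke→J2
#1 stroke→Sf1
#2 stroke→J1
#3 stroke→R1
#4 stroke→Sf2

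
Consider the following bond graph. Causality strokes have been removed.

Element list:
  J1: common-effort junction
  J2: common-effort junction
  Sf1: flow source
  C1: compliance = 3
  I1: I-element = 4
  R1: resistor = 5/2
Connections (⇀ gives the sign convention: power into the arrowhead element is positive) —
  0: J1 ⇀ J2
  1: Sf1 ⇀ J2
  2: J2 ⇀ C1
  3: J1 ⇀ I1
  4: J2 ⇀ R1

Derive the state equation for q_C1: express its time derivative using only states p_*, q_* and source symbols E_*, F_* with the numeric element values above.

b1 →Sf1  (Sf1 fixes flow; stroke at Sf1)
b2 →J2  (C1 outputs effort q/C1)
b0 →J1  (J2: bond 2 brought effort, rest push out)
b4 →R1  (J2 effort already set via bond 2)
b3 →I1  (J1 effort already set via bond 0)

dq_C1/dt = F_Sf1 - p_I1/4 - 2*q_C1/15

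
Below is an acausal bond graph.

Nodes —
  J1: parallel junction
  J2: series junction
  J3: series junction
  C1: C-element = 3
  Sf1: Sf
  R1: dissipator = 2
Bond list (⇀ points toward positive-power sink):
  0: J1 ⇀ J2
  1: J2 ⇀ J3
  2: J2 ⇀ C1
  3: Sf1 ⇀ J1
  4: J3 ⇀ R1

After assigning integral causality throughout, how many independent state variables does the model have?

bond 3 |Sf1  (Sf1 (Sf) sets flow on bond)
bond 0 |J1  (only one effort-in slot at J1)
bond 1 |J2  (1-jn J2 has f-setter on 0)
bond 2 |J2  (J2 flow already set via bond 0)
bond 4 |J3  (J3 flow already set via bond 1)

1  (C1 all integral)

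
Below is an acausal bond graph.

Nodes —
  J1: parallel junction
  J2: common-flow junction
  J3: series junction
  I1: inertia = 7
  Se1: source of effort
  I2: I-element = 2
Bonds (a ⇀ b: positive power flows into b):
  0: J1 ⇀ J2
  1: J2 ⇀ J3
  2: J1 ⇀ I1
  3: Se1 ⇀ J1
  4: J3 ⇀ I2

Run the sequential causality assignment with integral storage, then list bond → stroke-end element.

#0 |J2
#1 |J3
#2 |I1
#3 |J1
#4 |I2

bond 3 |J1  (Se1 fixes effort; stroke away)
bond 0 |J2  (J1: bond 3 brought effort, rest push out)
bond 2 |I1  (common-e at J1 fixed by 3)
bond 1 |J3  (only one flow-in slot at J2)
bond 4 |I2  (J3 needs exactly one f-in)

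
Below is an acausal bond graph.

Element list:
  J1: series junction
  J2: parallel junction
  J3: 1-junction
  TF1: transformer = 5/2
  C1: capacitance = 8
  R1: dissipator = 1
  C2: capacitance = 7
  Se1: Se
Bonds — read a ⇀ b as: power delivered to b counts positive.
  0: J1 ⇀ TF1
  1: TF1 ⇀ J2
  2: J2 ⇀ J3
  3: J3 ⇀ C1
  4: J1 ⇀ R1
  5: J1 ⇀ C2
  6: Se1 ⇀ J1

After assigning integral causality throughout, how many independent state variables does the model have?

bond 6 →J1  (Se1 fixes effort; stroke away)
bond 3 →J3  (C1 outputs effort q/C1)
bond 2 →J2  (J3 needs exactly one f-in)
bond 1 →TF1  (J2 effort already set via bond 2)
bond 0 →J1  (TF1 one-in-one-out from 1)
bond 5 →J1  (C2 integral (e out))
bond 4 →R1  (closing 1-jn rule on J1)

2  (C1, C2 all integral)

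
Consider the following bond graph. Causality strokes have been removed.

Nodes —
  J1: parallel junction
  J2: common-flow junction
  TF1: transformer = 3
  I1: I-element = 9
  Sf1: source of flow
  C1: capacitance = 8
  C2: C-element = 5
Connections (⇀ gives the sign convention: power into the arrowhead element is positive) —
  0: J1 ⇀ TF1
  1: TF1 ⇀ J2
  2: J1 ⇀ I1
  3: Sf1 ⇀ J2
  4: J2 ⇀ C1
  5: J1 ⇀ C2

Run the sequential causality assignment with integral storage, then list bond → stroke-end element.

bond 0 →TF1
bond 1 →J2
bond 2 →I1
bond 3 →Sf1
bond 4 →J2
bond 5 →J1

bond 3 stroke→Sf1  (Sf1: flow source, stroke at near end)
bond 1 stroke→J2  (common-f at J2 fixed by 3)
bond 4 stroke→J2  (J2: bond 3 brought flow, rest push out)
bond 0 stroke→TF1  (TF1 one-in-one-out from 1)
bond 2 stroke→I1  (I1 outputs flow p/I1)
bond 5 stroke→J1  (J1 needs exactly one e-in)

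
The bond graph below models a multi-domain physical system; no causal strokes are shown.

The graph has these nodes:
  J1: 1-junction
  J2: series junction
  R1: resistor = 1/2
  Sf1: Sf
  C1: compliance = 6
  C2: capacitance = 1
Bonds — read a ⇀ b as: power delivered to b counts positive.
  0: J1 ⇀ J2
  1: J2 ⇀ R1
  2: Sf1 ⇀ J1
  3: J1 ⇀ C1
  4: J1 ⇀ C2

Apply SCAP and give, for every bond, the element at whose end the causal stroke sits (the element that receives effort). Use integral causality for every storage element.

b2 stroke→Sf1  (Sf1 (Sf) sets flow on bond)
b0 stroke→J1  (common-f at J1 fixed by 2)
b3 stroke→J1  (1-jn J1 has f-setter on 2)
b4 stroke→J1  (common-f at J1 fixed by 2)
b1 stroke→J2  (J2 flow already set via bond 0)

#0 stroke at J1
#1 stroke at J2
#2 stroke at Sf1
#3 stroke at J1
#4 stroke at J1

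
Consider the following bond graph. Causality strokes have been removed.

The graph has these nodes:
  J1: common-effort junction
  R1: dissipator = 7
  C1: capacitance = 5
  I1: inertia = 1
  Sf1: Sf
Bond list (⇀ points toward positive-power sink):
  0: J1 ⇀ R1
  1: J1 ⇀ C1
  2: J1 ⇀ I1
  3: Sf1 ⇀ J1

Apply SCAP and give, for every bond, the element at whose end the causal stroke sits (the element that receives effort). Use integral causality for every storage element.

bond 0 |R1
bond 1 |J1
bond 2 |I1
bond 3 |Sf1

#3 →Sf1  (source Sf1 imposes f)
#1 →J1  (C1 integral (e out))
#0 →R1  (J1: bond 1 brought effort, rest push out)
#2 →I1  (common-e at J1 fixed by 1)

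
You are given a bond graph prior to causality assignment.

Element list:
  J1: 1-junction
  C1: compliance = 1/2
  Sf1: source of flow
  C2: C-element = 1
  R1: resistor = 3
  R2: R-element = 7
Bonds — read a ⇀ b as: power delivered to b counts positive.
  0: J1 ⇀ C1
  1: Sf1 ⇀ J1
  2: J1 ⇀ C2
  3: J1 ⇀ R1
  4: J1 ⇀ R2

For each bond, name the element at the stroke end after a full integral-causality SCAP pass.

β1 stroke at Sf1  (Sf1: flow source, stroke at near end)
β0 stroke at J1  (1-jn J1 has f-setter on 1)
β2 stroke at J1  (1-jn J1 has f-setter on 1)
β3 stroke at J1  (common-f at J1 fixed by 1)
β4 stroke at J1  (common-f at J1 fixed by 1)

#0 →J1
#1 →Sf1
#2 →J1
#3 →J1
#4 →J1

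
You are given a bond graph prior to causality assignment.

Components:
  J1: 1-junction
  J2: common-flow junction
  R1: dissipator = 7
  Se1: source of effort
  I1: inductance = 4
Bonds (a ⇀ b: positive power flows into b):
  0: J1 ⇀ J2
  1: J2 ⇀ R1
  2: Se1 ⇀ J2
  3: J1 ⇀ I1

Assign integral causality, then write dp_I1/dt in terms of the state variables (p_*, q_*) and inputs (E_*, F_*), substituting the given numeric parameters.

dp_I1/dt = E_Se1 - 7*p_I1/4

b2 stroke at J2  (Se1 (Se) sets effort on bond)
b3 stroke at I1  (I1: I, integral causality)
b0 stroke at J1  (J1: bond 3 brought flow, rest push out)
b1 stroke at J2  (J2: bond 0 brought flow, rest push out)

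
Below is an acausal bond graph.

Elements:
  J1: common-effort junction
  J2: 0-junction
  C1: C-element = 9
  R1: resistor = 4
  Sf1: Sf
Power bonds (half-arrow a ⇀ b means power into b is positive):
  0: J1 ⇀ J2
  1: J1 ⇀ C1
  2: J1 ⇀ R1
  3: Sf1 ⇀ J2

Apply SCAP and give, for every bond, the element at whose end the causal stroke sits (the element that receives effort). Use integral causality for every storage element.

bond 0 →J2
bond 1 →J1
bond 2 →R1
bond 3 →Sf1

β3 stroke→Sf1  (Sf1: flow source, stroke at near end)
β0 stroke→J2  (closing 0-jn rule on J2)
β1 stroke→J1  (C1: C, integral causality)
β2 stroke→R1  (J1 effort already set via bond 1)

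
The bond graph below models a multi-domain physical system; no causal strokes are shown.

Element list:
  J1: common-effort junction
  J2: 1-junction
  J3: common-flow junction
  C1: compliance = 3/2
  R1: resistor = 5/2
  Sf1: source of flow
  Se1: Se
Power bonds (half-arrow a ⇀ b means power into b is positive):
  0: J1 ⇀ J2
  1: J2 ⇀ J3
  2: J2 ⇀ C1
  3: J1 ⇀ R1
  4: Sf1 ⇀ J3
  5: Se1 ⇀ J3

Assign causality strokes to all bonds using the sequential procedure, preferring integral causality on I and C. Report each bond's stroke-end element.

b4 →Sf1  (source Sf1 imposes f)
b5 →J3  (Se1 fixes effort; stroke away)
b1 →J3  (J3 flow already set via bond 4)
b0 →J2  (J2: bond 1 brought flow, rest push out)
b2 →J2  (J2 flow already set via bond 1)
b3 →J1  (J1: last free bond brings effort in)

b0 |J2
b1 |J3
b2 |J2
b3 |J1
b4 |Sf1
b5 |J3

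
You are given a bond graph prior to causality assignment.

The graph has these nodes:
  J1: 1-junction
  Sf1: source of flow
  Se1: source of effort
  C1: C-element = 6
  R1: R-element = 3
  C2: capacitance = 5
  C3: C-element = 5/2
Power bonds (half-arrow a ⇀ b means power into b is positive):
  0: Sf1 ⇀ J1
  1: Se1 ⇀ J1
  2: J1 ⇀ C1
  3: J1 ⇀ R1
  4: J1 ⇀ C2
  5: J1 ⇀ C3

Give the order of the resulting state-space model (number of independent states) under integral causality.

3  (C1, C2, C3 all integral)

#0 |Sf1  (Sf1 fixes flow; stroke at Sf1)
#1 |J1  (Se1 (Se) sets effort on bond)
#2 |J1  (common-f at J1 fixed by 0)
#3 |J1  (J1 flow already set via bond 0)
#4 |J1  (J1: bond 0 brought flow, rest push out)
#5 |J1  (J1: bond 0 brought flow, rest push out)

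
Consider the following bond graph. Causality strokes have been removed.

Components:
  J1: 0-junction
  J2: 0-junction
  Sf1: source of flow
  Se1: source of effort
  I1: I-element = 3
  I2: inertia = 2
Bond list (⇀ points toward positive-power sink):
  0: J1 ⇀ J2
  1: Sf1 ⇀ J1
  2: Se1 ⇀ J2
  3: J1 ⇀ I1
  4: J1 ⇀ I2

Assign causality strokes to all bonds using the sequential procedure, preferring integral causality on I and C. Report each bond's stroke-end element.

bond 0 |J1
bond 1 |Sf1
bond 2 |J2
bond 3 |I1
bond 4 |I2

b1 →Sf1  (Sf1: flow source, stroke at near end)
b2 →J2  (source Se1 imposes e)
b0 →J1  (common-e at J2 fixed by 2)
b3 →I1  (J1 effort already set via bond 0)
b4 →I2  (J1: bond 0 brought effort, rest push out)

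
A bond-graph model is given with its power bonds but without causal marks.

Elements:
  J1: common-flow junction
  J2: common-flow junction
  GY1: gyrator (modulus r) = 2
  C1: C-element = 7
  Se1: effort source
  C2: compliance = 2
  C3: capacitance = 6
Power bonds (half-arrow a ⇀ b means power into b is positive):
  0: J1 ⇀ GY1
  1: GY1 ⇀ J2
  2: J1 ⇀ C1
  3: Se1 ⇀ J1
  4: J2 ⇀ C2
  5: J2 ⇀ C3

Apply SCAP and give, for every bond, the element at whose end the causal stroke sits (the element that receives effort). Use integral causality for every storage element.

bond 3 →J1  (Se1: effort source, stroke at far end)
bond 2 →J1  (prefer integral on C1)
bond 0 →GY1  (only one flow-in slot at J1)
bond 1 →GY1  (GY GY1: same side as bond 0)
bond 4 →J2  (J2: bond 1 brought flow, rest push out)
bond 5 →J2  (J2: bond 1 brought flow, rest push out)

#0 →GY1
#1 →GY1
#2 →J1
#3 →J1
#4 →J2
#5 →J2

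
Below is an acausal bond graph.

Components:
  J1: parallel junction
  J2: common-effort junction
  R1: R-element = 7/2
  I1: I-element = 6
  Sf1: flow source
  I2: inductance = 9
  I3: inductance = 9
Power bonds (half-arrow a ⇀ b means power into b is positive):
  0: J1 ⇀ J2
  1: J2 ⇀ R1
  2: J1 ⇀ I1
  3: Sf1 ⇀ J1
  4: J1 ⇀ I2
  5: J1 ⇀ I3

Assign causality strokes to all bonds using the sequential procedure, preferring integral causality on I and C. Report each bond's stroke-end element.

β0 stroke at J1
β1 stroke at J2
β2 stroke at I1
β3 stroke at Sf1
β4 stroke at I2
β5 stroke at I3

b3 stroke at Sf1  (Sf1: flow source, stroke at near end)
b2 stroke at I1  (prefer integral on I1)
b4 stroke at I2  (I2 integral (f out))
b5 stroke at I3  (I3 outputs flow p/I3)
b0 stroke at J1  (only one effort-in slot at J1)
b1 stroke at J2  (only one effort-in slot at J2)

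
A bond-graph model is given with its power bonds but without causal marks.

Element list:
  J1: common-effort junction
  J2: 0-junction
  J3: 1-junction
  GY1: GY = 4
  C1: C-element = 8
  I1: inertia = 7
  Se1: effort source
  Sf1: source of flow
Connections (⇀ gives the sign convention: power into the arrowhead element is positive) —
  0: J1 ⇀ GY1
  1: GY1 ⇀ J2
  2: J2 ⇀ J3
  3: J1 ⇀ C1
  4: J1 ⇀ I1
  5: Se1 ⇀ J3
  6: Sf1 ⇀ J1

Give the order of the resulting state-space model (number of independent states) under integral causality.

2  (C1, I1 all integral)

#5 |J3  (source Se1 imposes e)
#6 |Sf1  (Sf1: flow source, stroke at near end)
#2 |J2  (only one flow-in slot at J3)
#1 |GY1  (common-e at J2 fixed by 2)
#0 |GY1  (through GY1, causality inverts; strokes same side of GY1)
#3 |J1  (C1 integral (e out))
#4 |I1  (J1: bond 3 brought effort, rest push out)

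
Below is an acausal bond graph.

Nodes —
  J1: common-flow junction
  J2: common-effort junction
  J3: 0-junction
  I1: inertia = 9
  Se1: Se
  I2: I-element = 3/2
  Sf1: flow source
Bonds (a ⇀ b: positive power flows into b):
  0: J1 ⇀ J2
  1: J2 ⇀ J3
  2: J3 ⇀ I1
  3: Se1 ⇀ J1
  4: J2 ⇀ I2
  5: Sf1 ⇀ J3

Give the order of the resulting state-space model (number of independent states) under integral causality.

2  (I1, I2 all integral)

β3 stroke at J1  (Se1: effort source, stroke at far end)
β5 stroke at Sf1  (Sf1: flow source, stroke at near end)
β0 stroke at J2  (J1: last free bond brings flow in)
β1 stroke at J3  (J2: bond 0 brought effort, rest push out)
β4 stroke at I2  (common-e at J2 fixed by 0)
β2 stroke at I1  (common-e at J3 fixed by 1)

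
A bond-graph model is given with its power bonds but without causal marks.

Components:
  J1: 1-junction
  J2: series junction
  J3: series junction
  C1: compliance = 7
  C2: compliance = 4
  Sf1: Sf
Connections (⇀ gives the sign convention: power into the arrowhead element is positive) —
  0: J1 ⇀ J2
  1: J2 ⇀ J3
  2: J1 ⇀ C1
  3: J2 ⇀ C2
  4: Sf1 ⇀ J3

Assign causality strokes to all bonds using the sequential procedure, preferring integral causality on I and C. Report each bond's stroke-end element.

b0 stroke→J2
b1 stroke→J3
b2 stroke→J1
b3 stroke→J2
b4 stroke→Sf1

β4 →Sf1  (Sf1 (Sf) sets flow on bond)
β1 →J3  (common-f at J3 fixed by 4)
β0 →J2  (common-f at J2 fixed by 1)
β3 →J2  (common-f at J2 fixed by 1)
β2 →J1  (J1 flow already set via bond 0)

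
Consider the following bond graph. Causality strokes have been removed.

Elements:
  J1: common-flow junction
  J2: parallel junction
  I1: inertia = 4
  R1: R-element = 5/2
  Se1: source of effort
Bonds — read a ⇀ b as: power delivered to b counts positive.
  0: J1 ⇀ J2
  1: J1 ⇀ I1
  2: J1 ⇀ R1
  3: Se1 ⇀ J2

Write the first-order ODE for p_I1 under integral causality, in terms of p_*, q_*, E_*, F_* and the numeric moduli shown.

β3 |J2  (Se1 fixes effort; stroke away)
β0 |J1  (0-jn J2 has e-setter on 3)
β1 |I1  (I1: I, integral causality)
β2 |J1  (common-f at J1 fixed by 1)

dp_I1/dt = -E_Se1 - 5*p_I1/8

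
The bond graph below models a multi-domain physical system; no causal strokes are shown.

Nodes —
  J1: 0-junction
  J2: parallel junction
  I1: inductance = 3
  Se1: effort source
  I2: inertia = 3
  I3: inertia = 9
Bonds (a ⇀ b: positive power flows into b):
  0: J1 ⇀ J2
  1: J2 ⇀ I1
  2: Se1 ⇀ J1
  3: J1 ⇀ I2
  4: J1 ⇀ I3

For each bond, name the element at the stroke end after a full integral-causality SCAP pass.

#2 |J1  (source Se1 imposes e)
#0 |J2  (J1: bond 2 brought effort, rest push out)
#3 |I2  (J1: bond 2 brought effort, rest push out)
#4 |I3  (J1 effort already set via bond 2)
#1 |I1  (common-e at J2 fixed by 0)

#0 |J2
#1 |I1
#2 |J1
#3 |I2
#4 |I3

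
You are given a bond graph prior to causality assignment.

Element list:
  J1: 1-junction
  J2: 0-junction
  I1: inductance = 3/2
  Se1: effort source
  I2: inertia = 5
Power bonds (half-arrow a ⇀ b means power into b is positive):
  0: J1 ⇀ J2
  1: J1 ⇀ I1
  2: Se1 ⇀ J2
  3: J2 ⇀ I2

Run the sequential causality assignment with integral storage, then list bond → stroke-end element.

#0 stroke at J1
#1 stroke at I1
#2 stroke at J2
#3 stroke at I2

b2 →J2  (Se1 (Se) sets effort on bond)
b0 →J1  (J2 effort already set via bond 2)
b3 →I2  (common-e at J2 fixed by 2)
b1 →I1  (J1 needs exactly one f-in)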